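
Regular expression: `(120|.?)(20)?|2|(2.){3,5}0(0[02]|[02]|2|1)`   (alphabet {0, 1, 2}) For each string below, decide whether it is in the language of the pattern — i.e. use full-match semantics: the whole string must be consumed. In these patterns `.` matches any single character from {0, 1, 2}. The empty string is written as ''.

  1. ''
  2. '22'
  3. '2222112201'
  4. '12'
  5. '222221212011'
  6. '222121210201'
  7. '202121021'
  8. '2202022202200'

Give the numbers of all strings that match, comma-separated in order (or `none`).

1

1 → match
2 → no match
3 → no match
4 → no match
5 → no match
6 → no match
7 → no match
8 → no match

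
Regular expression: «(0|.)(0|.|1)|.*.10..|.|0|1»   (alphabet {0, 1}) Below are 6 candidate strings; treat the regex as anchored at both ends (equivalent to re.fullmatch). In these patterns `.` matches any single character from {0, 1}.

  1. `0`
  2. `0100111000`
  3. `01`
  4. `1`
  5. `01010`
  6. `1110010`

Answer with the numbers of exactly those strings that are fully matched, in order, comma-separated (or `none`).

1 → match
2 → match
3 → match
4 → match
5 → match
6 → no match

1, 2, 3, 4, 5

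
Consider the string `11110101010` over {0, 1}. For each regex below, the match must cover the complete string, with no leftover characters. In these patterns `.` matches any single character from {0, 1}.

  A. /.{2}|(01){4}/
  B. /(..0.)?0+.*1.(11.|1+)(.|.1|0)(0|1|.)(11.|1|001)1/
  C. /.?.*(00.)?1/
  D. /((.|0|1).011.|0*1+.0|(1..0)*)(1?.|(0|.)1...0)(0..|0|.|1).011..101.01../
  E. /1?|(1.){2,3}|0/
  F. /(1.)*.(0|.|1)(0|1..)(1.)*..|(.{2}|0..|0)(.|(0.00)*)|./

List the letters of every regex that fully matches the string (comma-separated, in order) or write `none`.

A → no match
B → no match — must end with `1`
C → no match — must end with `1`
D → no match
E → no match
F → match

F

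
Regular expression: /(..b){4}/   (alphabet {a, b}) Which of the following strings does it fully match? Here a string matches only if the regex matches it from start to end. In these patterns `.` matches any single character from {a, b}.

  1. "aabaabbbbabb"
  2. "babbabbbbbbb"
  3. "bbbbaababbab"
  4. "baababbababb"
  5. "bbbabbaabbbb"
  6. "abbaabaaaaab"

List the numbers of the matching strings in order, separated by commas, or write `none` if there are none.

1 → match
2 → match
3 → no match
4 → no match
5 → match
6 → no match

1, 2, 5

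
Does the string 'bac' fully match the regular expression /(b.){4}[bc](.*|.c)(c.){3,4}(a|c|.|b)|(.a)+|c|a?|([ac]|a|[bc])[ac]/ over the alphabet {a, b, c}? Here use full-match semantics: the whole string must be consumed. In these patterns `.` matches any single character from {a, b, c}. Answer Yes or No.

No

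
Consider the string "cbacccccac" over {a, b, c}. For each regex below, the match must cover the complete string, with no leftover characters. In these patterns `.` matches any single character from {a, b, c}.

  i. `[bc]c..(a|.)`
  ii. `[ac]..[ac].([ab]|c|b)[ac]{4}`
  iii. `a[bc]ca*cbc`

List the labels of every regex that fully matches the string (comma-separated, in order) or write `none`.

ii

i → no match
ii → match
iii → no match — must start with "a"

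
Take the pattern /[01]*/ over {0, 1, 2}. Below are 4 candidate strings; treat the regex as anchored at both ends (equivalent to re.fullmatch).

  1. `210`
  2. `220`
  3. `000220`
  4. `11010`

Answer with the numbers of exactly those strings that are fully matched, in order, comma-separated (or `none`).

4

1 → no match
2 → no match
3 → no match
4 → match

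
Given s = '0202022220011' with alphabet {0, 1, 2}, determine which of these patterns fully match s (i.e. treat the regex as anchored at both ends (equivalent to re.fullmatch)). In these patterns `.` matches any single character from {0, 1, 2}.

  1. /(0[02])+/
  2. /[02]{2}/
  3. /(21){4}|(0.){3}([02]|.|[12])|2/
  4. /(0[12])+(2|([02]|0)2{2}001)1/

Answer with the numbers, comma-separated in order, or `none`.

1 → no match
2 → no match
3 → no match
4 → match

4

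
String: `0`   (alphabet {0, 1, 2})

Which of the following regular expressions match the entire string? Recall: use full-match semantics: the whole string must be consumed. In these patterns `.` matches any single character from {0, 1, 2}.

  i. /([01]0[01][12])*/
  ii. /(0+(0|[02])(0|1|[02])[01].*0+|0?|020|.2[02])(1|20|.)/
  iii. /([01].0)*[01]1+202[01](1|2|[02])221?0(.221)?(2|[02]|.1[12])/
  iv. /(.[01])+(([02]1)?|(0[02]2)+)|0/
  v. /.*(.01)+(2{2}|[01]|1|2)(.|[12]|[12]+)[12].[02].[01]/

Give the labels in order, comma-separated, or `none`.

i → no match
ii → match
iii → no match
iv → match
v → no match

ii, iv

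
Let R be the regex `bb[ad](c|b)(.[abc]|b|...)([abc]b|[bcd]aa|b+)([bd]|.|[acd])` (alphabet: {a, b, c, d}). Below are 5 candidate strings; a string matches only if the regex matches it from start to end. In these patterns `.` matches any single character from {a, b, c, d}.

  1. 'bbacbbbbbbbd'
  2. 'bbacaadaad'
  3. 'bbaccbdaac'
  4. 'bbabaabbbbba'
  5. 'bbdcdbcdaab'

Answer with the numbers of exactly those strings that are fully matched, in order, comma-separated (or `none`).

1 → match
2 → match
3 → match
4 → match
5 → match

1, 2, 3, 4, 5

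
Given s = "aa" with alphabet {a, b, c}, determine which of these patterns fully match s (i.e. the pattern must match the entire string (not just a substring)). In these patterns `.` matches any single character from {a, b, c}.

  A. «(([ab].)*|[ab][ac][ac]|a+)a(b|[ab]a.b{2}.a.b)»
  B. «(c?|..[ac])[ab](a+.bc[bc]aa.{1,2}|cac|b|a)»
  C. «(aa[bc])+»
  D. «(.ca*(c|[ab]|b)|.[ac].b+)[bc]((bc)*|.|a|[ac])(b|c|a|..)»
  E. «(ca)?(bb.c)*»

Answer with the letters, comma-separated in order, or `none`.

A → no match — must end with "b"
B → match
C → no match
D → no match
E → no match

B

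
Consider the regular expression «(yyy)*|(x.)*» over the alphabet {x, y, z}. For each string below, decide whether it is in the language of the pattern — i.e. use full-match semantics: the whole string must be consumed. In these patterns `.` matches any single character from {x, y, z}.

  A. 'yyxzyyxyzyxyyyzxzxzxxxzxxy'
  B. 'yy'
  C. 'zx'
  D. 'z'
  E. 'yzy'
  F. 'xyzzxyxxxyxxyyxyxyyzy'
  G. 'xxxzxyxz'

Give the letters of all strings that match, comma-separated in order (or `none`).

A → no match
B → no match
C → no match
D → no match
E → no match
F → no match
G → match

G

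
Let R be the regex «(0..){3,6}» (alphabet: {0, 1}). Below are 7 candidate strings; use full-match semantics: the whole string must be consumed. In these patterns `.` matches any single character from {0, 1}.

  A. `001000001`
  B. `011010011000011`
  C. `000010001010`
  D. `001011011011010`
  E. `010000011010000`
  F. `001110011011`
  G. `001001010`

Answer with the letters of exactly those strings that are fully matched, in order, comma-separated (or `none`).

A → match
B → match
C → match
D → match
E → match
F → no match
G → match

A, B, C, D, E, G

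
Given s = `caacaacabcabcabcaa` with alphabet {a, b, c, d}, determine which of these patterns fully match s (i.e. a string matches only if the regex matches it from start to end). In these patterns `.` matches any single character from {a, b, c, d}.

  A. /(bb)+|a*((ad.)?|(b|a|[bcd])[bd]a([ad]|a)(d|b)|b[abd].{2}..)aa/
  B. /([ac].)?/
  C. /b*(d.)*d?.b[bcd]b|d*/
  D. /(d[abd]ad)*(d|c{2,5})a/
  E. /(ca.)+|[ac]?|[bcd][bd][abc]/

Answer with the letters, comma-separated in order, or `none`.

A → no match
B → no match
C → no match
D → no match
E → match

E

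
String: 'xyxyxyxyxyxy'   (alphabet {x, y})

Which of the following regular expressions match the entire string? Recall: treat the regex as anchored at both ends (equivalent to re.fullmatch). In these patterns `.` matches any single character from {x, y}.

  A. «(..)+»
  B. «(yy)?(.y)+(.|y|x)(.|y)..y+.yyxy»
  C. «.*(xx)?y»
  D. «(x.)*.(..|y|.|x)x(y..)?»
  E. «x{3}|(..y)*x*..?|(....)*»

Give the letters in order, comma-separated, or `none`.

A, C, D, E

A → match
B → no match — must end with 'yyxy'
C → match
D → match
E → match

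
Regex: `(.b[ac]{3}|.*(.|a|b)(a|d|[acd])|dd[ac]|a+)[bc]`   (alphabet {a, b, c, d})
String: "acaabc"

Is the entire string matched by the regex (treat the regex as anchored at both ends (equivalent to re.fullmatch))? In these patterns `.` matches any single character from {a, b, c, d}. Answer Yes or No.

No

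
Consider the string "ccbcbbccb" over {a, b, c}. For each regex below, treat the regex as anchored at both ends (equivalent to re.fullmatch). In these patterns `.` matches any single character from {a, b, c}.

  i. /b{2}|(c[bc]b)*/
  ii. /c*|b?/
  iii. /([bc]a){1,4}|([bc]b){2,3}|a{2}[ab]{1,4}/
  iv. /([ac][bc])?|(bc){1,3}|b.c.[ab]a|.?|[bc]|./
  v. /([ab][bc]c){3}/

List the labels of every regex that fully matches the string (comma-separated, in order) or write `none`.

i → match
ii → no match
iii → no match
iv → no match
v → no match — must end with "c"

i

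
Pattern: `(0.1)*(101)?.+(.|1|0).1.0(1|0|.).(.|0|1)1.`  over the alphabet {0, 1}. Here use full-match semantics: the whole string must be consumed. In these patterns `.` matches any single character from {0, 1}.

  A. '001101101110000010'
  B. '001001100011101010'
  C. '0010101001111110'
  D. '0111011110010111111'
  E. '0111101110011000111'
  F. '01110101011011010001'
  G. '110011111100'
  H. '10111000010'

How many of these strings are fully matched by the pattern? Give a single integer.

3

A → match
B → no match
C → no match
D → no match
E → match
F → no match
G → no match
H → match
Total matched: 3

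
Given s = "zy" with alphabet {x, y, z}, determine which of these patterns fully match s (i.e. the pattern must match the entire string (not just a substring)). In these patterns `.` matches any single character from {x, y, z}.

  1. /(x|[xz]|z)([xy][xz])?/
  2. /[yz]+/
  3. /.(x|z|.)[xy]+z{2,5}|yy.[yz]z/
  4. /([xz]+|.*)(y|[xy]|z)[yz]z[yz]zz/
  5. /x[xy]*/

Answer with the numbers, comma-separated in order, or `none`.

1 → no match
2 → match
3 → no match — must end with "z"
4 → no match — must end with "zz"
5 → no match — must start with "x"

2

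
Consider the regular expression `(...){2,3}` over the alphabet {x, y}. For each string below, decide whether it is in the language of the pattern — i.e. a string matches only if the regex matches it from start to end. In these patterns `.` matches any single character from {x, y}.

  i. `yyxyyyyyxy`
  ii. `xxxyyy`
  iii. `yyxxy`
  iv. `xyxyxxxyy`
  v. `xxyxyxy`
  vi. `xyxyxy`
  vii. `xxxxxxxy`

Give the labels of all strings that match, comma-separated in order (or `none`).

i. `yyxyyyyyxy` → no match
ii. `xxxyyy` → match
iii. `yyxxy` → no match
iv. `xyxyxxxyy` → match
v. `xxyxyxy` → no match
vi. `xyxyxy` → match
vii. `xxxxxxxy` → no match

ii, iv, vi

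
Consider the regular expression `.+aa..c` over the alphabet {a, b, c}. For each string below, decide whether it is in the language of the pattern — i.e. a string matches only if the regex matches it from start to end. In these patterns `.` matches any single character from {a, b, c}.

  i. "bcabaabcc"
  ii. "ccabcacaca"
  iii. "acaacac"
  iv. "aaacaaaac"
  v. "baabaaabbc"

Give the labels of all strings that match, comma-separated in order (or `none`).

i → match
ii → no match — must end with "c"
iii → match
iv → match
v → match

i, iii, iv, v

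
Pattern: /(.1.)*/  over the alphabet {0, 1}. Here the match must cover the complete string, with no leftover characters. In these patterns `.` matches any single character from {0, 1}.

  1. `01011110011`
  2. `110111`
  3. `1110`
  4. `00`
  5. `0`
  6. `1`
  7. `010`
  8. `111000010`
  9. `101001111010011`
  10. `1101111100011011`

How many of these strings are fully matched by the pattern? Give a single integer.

1 → no match
2 → match
3 → no match
4 → no match
5 → no match
6 → no match
7 → match
8 → no match
9 → no match
10 → no match
Total matched: 2

2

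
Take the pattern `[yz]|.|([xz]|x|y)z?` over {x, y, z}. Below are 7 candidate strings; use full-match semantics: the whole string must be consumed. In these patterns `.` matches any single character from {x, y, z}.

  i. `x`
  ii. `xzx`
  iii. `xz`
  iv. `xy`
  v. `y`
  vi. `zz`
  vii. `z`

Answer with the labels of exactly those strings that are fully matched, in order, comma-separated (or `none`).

i, iii, v, vi, vii

i → match
ii → no match
iii → match
iv → no match
v → match
vi → match
vii → match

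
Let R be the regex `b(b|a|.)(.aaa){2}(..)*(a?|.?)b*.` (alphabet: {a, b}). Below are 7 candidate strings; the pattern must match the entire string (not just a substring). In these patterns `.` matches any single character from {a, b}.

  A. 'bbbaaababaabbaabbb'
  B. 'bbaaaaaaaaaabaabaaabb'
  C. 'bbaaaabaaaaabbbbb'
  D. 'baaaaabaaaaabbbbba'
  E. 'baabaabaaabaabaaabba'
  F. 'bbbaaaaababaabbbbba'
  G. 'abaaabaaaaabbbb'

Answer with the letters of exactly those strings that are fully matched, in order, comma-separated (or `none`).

B, C, D

A → no match
B → match
C → match
D → match
E → no match
F → no match
G → no match — must start with 'b'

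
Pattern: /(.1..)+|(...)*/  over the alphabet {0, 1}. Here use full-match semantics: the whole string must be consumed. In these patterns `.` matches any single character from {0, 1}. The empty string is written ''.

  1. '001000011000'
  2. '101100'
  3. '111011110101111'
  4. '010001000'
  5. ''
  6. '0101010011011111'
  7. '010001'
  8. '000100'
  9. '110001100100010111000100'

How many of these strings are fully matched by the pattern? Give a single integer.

1 → match
2 → match
3 → match
4 → match
5 → match
6 → match
7 → match
8 → match
9 → match
Total matched: 9

9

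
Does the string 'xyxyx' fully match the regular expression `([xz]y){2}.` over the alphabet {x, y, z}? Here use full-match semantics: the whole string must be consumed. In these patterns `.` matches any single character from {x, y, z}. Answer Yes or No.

Yes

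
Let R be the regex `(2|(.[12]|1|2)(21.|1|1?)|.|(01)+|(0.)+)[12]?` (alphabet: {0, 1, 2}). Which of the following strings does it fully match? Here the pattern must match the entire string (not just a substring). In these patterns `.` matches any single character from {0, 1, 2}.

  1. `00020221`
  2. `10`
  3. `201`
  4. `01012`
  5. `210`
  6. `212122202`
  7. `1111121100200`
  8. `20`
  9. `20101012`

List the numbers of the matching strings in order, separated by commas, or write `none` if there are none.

4

1 → no match
2 → no match
3 → no match
4 → match
5 → no match
6 → no match
7 → no match
8 → no match
9 → no match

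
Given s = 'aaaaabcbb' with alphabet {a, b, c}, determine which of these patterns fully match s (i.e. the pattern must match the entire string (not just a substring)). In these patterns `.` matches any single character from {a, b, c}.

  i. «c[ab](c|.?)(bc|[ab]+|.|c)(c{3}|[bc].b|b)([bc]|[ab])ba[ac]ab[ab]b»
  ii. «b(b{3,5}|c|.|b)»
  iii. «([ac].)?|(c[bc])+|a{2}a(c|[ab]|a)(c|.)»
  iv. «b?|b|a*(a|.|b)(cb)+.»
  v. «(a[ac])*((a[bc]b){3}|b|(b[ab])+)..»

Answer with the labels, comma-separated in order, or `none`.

i → no match — must start with 'c'
ii → no match — must start with 'b'
iii → no match
iv → match
v → no match

iv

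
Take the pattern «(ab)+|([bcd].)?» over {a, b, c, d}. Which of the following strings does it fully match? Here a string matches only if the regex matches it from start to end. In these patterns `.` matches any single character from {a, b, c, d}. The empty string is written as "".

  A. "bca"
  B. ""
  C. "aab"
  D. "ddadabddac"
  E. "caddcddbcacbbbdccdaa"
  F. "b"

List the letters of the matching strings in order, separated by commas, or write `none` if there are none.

B

A → no match
B → match
C → no match
D → no match
E → no match
F → no match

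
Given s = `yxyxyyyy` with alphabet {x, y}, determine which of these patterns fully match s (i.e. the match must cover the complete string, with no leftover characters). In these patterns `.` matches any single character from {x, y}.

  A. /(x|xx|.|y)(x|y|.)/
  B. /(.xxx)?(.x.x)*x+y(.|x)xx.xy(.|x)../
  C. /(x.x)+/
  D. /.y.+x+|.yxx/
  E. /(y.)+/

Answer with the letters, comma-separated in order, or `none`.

A → no match
B → no match
C → no match — must start with `x`
D → no match
E → match

E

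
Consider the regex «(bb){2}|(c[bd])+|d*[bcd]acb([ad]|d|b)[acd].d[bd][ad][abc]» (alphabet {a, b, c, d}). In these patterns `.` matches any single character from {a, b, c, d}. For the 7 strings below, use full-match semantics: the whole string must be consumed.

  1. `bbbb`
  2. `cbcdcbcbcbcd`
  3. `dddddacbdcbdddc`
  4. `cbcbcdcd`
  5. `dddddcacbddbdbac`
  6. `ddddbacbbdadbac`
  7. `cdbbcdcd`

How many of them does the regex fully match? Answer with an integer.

6

1 → match
2 → match
3 → match
4 → match
5 → match
6 → match
7 → no match
Total matched: 6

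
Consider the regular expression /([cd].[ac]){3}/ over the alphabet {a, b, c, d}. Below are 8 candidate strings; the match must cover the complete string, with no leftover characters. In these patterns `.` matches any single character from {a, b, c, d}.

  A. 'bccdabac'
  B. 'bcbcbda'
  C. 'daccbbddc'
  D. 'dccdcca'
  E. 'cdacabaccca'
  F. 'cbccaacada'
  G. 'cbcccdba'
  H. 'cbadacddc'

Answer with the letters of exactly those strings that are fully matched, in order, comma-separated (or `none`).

A → no match
B → no match
C → no match
D → no match
E → no match
F → no match
G → no match
H → match

H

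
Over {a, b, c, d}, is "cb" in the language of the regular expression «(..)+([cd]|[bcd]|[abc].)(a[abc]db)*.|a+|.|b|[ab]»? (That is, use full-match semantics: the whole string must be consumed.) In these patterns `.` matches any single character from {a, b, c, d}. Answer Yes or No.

No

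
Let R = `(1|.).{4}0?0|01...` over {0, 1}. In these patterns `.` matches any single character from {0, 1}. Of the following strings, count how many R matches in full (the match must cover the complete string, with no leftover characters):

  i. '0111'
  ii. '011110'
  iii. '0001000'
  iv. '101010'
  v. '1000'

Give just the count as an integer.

3

i → no match
ii → match
iii → match
iv → match
v → no match
Total matched: 3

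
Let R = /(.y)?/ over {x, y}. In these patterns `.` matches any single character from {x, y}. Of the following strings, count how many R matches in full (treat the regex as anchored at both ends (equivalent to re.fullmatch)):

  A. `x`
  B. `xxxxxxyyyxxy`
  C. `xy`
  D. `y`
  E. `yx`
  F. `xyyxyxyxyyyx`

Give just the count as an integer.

1

A. `x` → no match
B. `xxxxxxyyyxxy` → no match
C. `xy` → match
D. `y` → no match
E. `yx` → no match
F. `xyyxyxyxyyyx` → no match
Total matched: 1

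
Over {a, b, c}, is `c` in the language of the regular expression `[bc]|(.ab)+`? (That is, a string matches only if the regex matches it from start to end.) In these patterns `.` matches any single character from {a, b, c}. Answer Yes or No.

Yes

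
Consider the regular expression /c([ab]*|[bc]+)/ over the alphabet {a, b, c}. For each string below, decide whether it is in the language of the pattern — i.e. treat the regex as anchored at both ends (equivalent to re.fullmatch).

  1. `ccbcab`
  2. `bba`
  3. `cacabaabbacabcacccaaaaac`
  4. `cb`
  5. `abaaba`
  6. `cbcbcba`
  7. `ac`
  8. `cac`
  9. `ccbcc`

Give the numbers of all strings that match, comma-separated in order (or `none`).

4, 9

1 → no match
2 → no match — must start with `c`
3 → no match
4 → match
5 → no match — must start with `c`
6 → no match
7 → no match — must start with `c`
8 → no match
9 → match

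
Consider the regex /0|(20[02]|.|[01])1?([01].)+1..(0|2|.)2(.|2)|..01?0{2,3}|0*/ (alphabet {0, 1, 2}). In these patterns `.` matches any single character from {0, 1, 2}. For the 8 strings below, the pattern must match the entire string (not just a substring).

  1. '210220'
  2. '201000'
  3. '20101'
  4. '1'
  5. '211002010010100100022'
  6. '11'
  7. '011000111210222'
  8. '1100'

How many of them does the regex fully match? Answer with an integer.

0

1 → no match
2 → no match
3 → no match
4 → no match
5 → no match
6 → no match
7 → no match
8 → no match
Total matched: 0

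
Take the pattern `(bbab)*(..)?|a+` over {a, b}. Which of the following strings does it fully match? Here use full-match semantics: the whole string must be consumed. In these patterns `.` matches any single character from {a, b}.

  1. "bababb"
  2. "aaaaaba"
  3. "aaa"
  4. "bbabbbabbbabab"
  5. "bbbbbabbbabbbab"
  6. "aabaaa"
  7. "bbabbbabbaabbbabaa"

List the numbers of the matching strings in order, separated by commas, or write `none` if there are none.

1 → no match
2 → no match
3 → match
4 → match
5 → no match
6 → no match
7 → no match

3, 4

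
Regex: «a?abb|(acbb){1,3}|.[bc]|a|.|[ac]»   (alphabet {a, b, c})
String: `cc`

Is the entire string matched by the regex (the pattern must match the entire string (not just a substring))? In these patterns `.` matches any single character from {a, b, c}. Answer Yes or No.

Yes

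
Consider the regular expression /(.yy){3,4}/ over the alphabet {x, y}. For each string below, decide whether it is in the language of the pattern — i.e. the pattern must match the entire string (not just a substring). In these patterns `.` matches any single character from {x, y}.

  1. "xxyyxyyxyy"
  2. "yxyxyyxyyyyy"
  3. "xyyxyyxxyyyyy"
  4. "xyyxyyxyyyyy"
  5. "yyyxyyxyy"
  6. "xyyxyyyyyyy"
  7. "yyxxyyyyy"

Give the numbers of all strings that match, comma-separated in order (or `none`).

1 → no match
2 → no match
3 → no match
4 → match
5 → match
6 → no match
7 → no match

4, 5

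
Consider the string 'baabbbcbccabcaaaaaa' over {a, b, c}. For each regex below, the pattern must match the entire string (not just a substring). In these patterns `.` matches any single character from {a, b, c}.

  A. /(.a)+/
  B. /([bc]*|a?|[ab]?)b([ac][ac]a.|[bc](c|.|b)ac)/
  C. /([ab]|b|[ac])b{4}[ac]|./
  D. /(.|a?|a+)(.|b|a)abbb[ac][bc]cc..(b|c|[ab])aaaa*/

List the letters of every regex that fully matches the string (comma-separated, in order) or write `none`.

D

A → no match
B → no match
C → no match
D → match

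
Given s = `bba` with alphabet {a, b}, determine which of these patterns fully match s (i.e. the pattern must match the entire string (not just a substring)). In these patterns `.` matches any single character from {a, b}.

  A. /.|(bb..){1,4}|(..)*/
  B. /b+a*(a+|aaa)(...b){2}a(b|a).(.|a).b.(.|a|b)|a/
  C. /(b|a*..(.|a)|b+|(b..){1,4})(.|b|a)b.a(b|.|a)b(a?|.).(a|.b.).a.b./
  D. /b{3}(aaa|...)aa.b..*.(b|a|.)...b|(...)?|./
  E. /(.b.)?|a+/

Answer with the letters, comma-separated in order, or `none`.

D, E

A → no match
B → no match
C → no match
D → match
E → match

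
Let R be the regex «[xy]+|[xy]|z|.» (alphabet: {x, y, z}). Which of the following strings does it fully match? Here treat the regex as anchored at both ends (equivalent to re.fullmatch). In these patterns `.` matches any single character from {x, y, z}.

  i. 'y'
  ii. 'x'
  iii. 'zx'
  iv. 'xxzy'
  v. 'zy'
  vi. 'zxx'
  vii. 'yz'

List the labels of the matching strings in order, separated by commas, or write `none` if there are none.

i, ii

i → match
ii → match
iii → no match
iv → no match
v → no match
vi → no match
vii → no match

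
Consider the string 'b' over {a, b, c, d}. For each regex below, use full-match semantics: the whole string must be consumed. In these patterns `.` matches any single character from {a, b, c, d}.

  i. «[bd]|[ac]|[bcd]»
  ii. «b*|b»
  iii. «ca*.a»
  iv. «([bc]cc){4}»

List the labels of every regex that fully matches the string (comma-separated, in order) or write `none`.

i, ii

i → match
ii → match
iii → no match — must start with 'c'
iv → no match — must end with 'cc'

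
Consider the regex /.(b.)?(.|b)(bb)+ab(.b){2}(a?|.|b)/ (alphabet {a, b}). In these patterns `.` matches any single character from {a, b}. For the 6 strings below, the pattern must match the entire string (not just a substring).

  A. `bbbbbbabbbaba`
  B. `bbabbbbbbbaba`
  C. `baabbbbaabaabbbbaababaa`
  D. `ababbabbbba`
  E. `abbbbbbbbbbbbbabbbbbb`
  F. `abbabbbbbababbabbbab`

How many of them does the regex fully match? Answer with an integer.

A → match
B → no match
C → no match
D. `ababbabbbba` → no match
E → match
F → no match
Total matched: 2

2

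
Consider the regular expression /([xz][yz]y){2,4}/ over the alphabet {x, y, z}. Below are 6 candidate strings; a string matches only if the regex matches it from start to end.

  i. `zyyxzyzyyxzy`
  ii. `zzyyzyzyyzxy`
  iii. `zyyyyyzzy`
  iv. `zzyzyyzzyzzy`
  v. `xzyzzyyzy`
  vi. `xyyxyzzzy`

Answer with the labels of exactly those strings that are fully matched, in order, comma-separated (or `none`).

i, iv

i → match
ii → no match
iii → no match
iv → match
v → no match
vi → no match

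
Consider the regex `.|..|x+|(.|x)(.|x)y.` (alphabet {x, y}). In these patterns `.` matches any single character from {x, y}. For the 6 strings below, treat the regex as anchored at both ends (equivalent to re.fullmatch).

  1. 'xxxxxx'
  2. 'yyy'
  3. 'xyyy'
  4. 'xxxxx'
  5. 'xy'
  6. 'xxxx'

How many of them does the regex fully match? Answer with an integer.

5

1 → match
2 → no match
3 → match
4 → match
5 → match
6 → match
Total matched: 5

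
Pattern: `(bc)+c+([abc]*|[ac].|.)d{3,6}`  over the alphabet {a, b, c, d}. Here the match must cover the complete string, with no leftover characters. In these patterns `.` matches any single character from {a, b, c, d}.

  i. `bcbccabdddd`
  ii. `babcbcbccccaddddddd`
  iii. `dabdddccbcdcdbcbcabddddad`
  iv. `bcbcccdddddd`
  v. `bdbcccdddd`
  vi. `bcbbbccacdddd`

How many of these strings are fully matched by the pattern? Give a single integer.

i. `bcbccabdddd` → match
ii → no match — must start with `bc`
iii → no match — must start with `bc`
iv. `bcbcccdddddd` → match
v. `bdbcccdddd` → no match — must start with `bc`
vi → no match
Total matched: 2

2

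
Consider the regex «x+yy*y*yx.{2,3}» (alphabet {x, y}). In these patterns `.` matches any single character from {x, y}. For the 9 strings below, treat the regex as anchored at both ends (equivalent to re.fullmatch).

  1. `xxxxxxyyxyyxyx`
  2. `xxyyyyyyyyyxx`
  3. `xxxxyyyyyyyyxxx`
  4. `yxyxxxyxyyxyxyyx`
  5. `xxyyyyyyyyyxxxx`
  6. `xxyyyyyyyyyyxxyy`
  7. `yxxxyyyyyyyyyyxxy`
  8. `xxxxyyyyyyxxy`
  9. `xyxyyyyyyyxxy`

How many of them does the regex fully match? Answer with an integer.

4

1 → no match
2 → no match
3 → match
4 → no match — must start with `x`
5 → match
6 → match
7 → no match — must start with `x`
8 → match
9 → no match
Total matched: 4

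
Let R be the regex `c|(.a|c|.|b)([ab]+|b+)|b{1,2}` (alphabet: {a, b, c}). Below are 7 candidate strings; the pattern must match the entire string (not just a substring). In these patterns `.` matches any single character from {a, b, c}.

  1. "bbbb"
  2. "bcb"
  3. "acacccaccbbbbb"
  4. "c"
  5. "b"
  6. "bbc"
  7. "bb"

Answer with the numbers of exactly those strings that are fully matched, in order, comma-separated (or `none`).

1, 4, 5, 7

1 → match
2 → no match
3 → no match
4 → match
5 → match
6 → no match
7 → match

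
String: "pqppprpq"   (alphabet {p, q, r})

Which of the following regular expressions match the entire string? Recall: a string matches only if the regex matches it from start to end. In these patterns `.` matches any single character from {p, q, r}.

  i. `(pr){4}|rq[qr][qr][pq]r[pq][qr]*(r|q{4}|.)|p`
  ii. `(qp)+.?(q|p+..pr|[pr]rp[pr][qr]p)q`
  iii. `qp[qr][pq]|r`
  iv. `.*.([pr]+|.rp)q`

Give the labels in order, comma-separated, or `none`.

iv

i → no match
ii → no match — must start with "qp"
iii → no match
iv → match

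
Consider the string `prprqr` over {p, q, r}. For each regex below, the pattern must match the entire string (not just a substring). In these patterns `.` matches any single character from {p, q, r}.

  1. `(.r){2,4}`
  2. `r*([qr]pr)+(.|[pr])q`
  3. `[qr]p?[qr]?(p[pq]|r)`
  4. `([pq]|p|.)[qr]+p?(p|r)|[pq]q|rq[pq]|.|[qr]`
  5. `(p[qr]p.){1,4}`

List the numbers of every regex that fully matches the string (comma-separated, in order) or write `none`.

1

1 → match
2 → no match — must end with `q`
3 → no match
4 → no match
5 → no match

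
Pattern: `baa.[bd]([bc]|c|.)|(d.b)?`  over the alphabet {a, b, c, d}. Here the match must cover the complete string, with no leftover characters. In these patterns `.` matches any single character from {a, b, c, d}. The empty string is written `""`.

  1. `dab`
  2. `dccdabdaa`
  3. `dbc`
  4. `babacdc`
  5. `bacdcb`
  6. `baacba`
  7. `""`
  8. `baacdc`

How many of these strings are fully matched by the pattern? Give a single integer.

4

1 → match
2 → no match
3 → no match
4 → no match
5 → no match
6 → match
7 → match
8 → match
Total matched: 4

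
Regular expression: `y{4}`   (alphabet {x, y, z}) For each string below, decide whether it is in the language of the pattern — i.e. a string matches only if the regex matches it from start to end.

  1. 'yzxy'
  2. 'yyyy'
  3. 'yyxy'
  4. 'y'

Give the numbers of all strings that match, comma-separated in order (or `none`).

2

1. 'yzxy' → no match
2. 'yyyy' → match
3. 'yyxy' → no match
4. 'y' → no match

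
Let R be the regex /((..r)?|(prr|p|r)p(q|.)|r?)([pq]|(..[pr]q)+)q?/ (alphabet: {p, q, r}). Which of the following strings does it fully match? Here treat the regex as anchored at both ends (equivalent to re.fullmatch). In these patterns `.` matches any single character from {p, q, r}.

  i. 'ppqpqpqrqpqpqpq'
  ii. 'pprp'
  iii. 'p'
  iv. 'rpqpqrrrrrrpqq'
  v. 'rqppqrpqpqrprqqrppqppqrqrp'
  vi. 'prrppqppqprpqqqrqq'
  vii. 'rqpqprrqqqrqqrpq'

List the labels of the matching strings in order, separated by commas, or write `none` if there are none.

i → match
ii → match
iii → match
iv → no match
v → no match
vi → match
vii → match

i, ii, iii, vi, vii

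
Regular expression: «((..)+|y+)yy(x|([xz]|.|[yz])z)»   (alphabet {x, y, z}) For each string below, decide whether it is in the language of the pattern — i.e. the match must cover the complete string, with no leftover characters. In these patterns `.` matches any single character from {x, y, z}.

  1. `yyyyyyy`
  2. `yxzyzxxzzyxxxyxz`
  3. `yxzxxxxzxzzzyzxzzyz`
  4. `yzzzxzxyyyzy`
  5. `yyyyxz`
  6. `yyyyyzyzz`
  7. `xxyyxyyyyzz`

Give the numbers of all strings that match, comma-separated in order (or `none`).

5

1 → no match
2 → no match
3 → no match
4 → no match
5 → match
6 → no match
7 → no match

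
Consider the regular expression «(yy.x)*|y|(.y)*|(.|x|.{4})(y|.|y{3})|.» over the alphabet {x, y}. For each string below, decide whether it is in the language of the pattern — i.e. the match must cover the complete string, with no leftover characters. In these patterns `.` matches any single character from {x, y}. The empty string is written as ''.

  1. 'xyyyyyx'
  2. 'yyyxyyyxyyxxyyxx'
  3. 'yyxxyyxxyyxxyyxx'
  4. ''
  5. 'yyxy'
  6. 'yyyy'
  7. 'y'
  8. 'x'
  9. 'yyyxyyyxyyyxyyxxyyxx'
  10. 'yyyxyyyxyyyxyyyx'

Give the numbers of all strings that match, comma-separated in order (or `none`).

2, 3, 4, 5, 6, 7, 8, 9, 10

1 → no match
2 → match
3 → match
4 → match
5 → match
6 → match
7 → match
8 → match
9 → match
10 → match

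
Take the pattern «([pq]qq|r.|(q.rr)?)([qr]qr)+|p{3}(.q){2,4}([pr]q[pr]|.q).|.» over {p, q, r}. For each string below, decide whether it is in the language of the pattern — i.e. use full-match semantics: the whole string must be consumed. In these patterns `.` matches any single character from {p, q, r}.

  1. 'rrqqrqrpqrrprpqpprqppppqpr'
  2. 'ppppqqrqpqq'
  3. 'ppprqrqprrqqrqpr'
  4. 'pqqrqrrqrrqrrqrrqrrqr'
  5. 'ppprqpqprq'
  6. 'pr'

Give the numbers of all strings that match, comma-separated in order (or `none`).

1 → no match
2. 'ppppqqrqpqq' → no match
3 → no match
4 → match
5. 'ppprqpqprq' → no match
6. 'pr' → no match

4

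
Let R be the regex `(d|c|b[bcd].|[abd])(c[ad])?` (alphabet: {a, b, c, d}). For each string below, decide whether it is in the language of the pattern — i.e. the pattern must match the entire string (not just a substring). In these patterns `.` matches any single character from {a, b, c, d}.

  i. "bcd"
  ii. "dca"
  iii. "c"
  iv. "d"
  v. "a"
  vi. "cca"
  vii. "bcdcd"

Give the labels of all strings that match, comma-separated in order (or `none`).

i, ii, iii, iv, v, vi, vii

i → match
ii → match
iii → match
iv → match
v → match
vi → match
vii → match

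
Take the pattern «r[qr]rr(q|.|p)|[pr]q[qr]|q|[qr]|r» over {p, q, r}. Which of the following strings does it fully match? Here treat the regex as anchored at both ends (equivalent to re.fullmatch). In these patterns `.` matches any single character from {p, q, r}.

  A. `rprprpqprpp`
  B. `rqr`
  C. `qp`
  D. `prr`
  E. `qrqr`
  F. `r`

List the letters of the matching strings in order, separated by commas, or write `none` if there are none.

B, F

A → no match
B → match
C → no match
D → no match
E → no match
F → match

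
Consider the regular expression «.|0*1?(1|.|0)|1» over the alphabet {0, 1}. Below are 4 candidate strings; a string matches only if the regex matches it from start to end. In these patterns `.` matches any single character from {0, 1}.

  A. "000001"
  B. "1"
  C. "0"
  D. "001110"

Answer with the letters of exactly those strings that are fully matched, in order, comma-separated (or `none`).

A → match
B → match
C → match
D → no match

A, B, C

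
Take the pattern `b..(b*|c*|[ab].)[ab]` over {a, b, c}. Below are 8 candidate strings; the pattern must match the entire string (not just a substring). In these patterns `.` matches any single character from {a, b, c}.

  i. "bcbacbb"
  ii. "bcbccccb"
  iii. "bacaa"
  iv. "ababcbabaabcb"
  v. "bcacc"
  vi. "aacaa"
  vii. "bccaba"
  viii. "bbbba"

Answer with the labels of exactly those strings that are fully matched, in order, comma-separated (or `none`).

i → no match
ii → match
iii → no match
iv → no match — must start with "b"
v → no match
vi → no match — must start with "b"
vii → match
viii → match

ii, vii, viii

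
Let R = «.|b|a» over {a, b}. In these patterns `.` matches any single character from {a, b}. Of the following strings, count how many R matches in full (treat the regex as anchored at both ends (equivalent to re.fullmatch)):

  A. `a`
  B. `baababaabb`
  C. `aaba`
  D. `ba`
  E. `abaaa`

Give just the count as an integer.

1

A. `a` → match
B. `baababaabb` → no match
C. `aaba` → no match
D. `ba` → no match
E. `abaaa` → no match
Total matched: 1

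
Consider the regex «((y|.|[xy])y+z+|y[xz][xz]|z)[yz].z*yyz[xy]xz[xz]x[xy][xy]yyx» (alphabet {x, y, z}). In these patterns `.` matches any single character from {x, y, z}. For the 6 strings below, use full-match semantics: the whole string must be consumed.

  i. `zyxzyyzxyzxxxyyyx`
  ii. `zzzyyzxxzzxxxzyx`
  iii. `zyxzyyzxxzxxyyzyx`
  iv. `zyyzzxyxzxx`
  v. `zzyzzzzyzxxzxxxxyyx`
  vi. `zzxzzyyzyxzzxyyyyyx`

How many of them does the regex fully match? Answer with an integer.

0

i → no match
ii → no match — must end with `yyx`
iii → no match — must end with `yyx`
iv → no match — must end with `yyx`
v → no match
vi → no match
Total matched: 0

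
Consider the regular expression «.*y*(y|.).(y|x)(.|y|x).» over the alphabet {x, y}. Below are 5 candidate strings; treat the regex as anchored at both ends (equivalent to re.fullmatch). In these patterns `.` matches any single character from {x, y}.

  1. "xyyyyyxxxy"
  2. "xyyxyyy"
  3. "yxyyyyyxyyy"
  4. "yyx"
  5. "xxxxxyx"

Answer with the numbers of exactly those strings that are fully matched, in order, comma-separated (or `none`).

1, 2, 3, 5

1. "xyyyyyxxxy" → match
2. "xyyxyyy" → match
3. "yxyyyyyxyyy" → match
4. "yyx" → no match
5. "xxxxxyx" → match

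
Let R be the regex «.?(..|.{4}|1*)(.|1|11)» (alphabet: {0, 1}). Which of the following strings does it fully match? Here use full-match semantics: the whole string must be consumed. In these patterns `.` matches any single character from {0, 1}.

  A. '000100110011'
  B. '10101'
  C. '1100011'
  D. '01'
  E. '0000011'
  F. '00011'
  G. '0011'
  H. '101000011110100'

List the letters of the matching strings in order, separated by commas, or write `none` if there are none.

B, C, D, E, F, G

A → no match
B → match
C → match
D → match
E → match
F → match
G → match
H → no match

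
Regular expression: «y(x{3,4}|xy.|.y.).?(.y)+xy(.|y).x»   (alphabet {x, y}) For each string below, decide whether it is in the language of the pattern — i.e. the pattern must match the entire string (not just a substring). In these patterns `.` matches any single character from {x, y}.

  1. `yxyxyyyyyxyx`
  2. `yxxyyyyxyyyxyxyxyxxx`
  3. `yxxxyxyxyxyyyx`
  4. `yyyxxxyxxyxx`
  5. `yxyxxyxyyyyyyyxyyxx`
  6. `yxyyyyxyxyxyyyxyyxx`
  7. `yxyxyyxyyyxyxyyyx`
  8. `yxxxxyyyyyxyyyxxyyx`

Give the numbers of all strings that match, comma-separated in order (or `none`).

1 → no match
2 → no match
3 → match
4 → no match
5 → match
6 → match
7 → match
8 → no match

3, 5, 6, 7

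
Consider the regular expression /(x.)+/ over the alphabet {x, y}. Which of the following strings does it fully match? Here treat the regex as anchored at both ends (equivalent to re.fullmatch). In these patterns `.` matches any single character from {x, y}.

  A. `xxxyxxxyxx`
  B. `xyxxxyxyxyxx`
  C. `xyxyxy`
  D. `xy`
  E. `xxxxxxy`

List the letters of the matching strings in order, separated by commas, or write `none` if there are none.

A. `xxxyxxxyxx` → match
B. `xyxxxyxyxyxx` → match
C. `xyxyxy` → match
D. `xy` → match
E. `xxxxxxy` → no match

A, B, C, D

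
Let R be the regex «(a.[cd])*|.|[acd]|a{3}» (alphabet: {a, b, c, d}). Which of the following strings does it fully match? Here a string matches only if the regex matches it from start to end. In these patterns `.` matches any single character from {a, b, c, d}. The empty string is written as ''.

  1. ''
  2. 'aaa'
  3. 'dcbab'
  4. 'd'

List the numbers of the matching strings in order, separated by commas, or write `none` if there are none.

1 → match
2 → match
3 → no match
4 → match

1, 2, 4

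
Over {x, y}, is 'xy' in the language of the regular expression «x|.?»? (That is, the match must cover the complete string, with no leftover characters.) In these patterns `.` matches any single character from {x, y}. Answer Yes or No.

No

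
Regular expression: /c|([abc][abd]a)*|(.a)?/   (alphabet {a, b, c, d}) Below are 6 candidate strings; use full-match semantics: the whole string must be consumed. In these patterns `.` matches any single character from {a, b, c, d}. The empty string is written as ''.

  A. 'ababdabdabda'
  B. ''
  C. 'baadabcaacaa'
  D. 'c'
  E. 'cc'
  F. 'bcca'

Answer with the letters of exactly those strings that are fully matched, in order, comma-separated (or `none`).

A, B, D

A → match
B → match
C → no match
D → match
E → no match
F → no match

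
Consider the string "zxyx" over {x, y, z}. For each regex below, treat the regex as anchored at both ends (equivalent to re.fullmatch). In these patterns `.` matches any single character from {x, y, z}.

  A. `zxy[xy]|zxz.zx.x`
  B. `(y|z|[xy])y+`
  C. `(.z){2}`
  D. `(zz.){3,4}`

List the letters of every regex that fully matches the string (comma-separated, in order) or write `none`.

A → match
B → no match — must end with "y"
C → no match — must end with "z"
D → no match — must start with "zz"

A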